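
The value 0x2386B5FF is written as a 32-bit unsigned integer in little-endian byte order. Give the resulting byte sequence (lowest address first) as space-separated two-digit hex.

Split into bytes (most-significant first): 23 86 B5 FF.
Little-endian stores the least-significant byte at the lowest address.
So at ascending addresses the bytes are FF B5 86 23.

FF B5 86 23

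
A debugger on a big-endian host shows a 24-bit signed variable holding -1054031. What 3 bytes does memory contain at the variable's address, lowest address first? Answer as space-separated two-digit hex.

EF EA B1

Two's complement of -1054031 in 24 bits: 1054031 = 0x10154F; invert → 0xEFEAB0; add 1 → 0xEFEAB1.
Split into bytes (most-significant first): EF EA B1.
Big-endian: lowest address holds the most-significant byte.
So the memory order matches the most-significant-first order: EF EA B1.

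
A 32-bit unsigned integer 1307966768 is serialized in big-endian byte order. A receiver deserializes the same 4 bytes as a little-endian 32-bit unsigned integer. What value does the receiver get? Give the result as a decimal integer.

821949773

1307966768 in 32-bit hexadecimal is 0x4DF5FD30.
Stored big-endian, the bytes at ascending addresses are 4D F5 FD 30.
Read back as little-endian, the first byte is least significant, giving 0x30FDF54D.
0x30FDF54D = 821949773.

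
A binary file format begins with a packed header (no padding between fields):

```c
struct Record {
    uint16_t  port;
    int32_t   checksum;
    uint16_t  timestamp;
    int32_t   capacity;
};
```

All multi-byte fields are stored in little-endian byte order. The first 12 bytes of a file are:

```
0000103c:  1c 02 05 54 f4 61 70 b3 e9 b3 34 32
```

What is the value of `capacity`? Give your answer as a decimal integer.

842314729

`capacity` follows `port` (2 B), `checksum` (4 B), `timestamp` (2 B), so it starts at offset 2 + 4 + 2 = 8 and occupies 4 bytes.
Bytes at offsets 8..11: E9 B3 34 32.
Little-endian: lowest address holds the least-significant byte.
Reassemble most-significant byte first: 32 34 B3 E9 → 0x3234B3E9.
0x3234B3E9 = 842314729.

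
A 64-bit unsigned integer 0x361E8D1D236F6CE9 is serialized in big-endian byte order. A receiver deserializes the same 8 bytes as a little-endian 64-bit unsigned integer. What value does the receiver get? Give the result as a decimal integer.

16819940904932286006

Stored big-endian, the bytes at ascending addresses are 36 1E 8D 1D 23 6F 6C E9.
Read back as little-endian, the first byte is least significant, giving 0xE96C6F231D8D1E36.
0xE96C6F231D8D1E36 = 16819940904932286006.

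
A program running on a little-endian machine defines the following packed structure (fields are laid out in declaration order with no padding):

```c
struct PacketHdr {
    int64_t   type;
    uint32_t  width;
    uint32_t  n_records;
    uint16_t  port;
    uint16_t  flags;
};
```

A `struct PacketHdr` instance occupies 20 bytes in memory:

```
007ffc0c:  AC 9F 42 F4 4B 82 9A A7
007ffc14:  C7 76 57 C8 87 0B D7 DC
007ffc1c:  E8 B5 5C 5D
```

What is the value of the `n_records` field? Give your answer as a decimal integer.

3705080711

`n_records` follows `type` (8 B), `width` (4 B), so it starts at offset 8 + 4 = 12 and occupies 4 bytes.
Bytes at offsets 12..15: 87 0B D7 DC.
In little-endian order the low byte comes first in memory.
Reassemble most-significant byte first: DC D7 0B 87 → 0xDCD70B87.
0xDCD70B87 = 3705080711.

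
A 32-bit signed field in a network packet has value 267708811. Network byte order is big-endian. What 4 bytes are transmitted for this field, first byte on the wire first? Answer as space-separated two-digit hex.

0F F4 E9 8B

267708811 in hexadecimal, padded to 32 bits, is 0x0FF4E98B.
Split into bytes (most-significant first): 0F F4 E9 8B.
Big-endian: lowest address holds the most-significant byte.
So the memory order matches the most-significant-first order: 0F F4 E9 8B.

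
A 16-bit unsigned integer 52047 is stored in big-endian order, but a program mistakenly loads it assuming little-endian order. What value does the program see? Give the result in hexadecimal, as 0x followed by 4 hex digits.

0x4FCB

52047 in 16-bit hexadecimal is 0xCB4F.
Stored big-endian, the bytes at ascending addresses are CB 4F.
Read back as little-endian, the first byte is least significant, giving 0x4FCB.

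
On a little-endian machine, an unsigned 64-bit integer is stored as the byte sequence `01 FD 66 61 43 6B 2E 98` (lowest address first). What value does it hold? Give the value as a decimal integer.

Little-endian stores the least-significant byte at the lowest address.
Reassemble most-significant byte first: 98 2E 6B 43 61 66 FD 01 → 0x982E6B436166FD01.
0x982E6B436166FD01 = 10965820079834856705.

10965820079834856705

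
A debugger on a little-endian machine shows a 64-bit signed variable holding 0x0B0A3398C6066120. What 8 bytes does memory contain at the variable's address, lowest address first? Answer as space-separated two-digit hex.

20 61 06 C6 98 33 0A 0B

Split into bytes (most-significant first): 0B 0A 33 98 C6 06 61 20.
Little-endian: lowest address holds the least-significant byte.
So at ascending addresses the bytes are 20 61 06 C6 98 33 0A 0B.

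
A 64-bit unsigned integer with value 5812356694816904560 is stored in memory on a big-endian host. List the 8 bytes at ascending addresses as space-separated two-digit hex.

5812356694816904560 in hexadecimal, padded to 64 bits, is 0x50A9A39E666CD570.
Split into bytes (most-significant first): 50 A9 A3 9E 66 6C D5 70.
Big-endian stores the most-significant byte at the lowest address.
So the memory order matches the most-significant-first order: 50 A9 A3 9E 66 6C D5 70.

50 A9 A3 9E 66 6C D5 70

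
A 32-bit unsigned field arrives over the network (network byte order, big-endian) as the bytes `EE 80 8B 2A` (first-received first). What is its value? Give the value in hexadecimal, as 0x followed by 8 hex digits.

0xEE808B2A

In big-endian order the high byte comes first in memory.
The bytes are already most-significant first: 0xEE808B2A.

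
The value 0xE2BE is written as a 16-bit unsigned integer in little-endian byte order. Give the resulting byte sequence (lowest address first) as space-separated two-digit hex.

BE E2

Split into bytes (most-significant first): E2 BE.
Little-endian: lowest address holds the least-significant byte.
So at ascending addresses the bytes are BE E2.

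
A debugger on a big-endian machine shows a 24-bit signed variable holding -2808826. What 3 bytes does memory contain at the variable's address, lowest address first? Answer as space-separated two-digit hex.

Two's complement of -2808826 in 24 bits: 2808826 = 0x2ADBFA; invert → 0xD52405; add 1 → 0xD52406.
Split into bytes (most-significant first): D5 24 06.
Big-endian stores the most-significant byte at the lowest address.
So the memory order matches the most-significant-first order: D5 24 06.

D5 24 06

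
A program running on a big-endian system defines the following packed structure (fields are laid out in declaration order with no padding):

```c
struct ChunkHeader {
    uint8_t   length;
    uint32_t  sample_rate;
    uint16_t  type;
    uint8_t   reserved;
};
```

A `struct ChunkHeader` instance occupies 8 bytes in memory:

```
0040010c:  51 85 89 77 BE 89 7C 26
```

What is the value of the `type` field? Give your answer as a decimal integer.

35196

`type` follows `length` (1 B), `sample_rate` (4 B), so it starts at offset 1 + 4 = 5 and occupies 2 bytes.
Bytes at offsets 5..6: 89 7C.
Big-endian: lowest address holds the most-significant byte.
The bytes are already most-significant first: 0x897C.
0x897C = 35196.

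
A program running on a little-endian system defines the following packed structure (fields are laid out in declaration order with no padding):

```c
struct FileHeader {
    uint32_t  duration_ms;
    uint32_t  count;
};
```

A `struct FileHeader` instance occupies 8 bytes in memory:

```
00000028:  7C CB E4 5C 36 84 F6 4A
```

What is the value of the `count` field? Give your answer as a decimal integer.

`count` follows `duration_ms` (4 bytes), so it starts at byte offset 4 and occupies 4 bytes.
Bytes at offsets 4..7: 36 84 F6 4A.
Little-endian: lowest address holds the least-significant byte.
Reassemble most-significant byte first: 4A F6 84 36 → 0x4AF68436.
0x4AF68436 = 1257669686.

1257669686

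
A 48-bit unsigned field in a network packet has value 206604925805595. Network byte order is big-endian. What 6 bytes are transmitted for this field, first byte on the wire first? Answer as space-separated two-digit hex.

BB E7 F5 36 24 1B

206604925805595 in hexadecimal, padded to 48 bits, is 0xBBE7F536241B.
Split into bytes (most-significant first): BB E7 F5 36 24 1B.
In big-endian order the high byte comes first in memory.
So the memory order matches the most-significant-first order: BB E7 F5 36 24 1B.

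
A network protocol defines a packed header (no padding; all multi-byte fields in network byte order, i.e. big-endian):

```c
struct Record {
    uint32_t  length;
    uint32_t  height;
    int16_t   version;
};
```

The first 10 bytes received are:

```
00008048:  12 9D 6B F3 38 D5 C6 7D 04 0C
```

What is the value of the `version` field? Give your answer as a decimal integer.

1036

`version` follows `length` (4 B), `height` (4 B), so it starts at offset 4 + 4 = 8 and occupies 2 bytes.
Bytes at offsets 8..9: 04 0C.
In big-endian order the high byte comes first in memory.
The bytes are already most-significant first: 0x040C.
0x040C = 1036.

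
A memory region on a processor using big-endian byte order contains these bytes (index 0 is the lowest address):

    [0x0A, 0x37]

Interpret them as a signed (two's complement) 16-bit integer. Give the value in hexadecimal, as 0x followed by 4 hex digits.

Big-endian: lowest address holds the most-significant byte.
The bytes are already most-significant first: 0x0A37.

0x0A37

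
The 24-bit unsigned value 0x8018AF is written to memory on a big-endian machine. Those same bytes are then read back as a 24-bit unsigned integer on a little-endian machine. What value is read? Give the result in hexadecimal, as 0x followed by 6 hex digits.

Stored big-endian, the bytes at ascending addresses are 80 18 AF.
Read back as little-endian, the first byte is least significant, giving 0xAF1880.

0xAF1880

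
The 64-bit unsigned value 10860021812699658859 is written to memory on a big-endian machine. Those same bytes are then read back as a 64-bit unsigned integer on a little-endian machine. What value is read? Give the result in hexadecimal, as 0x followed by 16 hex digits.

10860021812699658859 in 64-bit hexadecimal is 0x96B68C4CBEF4FA6B.
Stored big-endian, the bytes at ascending addresses are 96 B6 8C 4C BE F4 FA 6B.
Read back as little-endian, the first byte is least significant, giving 0x6BFAF4BE4C8CB696.

0x6BFAF4BE4C8CB696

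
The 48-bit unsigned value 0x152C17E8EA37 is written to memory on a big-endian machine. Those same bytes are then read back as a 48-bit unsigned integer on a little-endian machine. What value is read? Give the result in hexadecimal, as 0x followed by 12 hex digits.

Stored big-endian, the bytes at ascending addresses are 15 2C 17 E8 EA 37.
Read back as little-endian, the first byte is least significant, giving 0x37EAE8172C15.

0x37EAE8172C15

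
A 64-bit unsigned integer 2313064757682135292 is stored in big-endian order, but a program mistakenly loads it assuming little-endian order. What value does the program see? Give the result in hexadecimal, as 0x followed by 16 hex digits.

2313064757682135292 in 64-bit hexadecimal is 0x2019A824581E60FC.
Stored big-endian, the bytes at ascending addresses are 20 19 A8 24 58 1E 60 FC.
Read back as little-endian, the first byte is least significant, giving 0xFC601E5824A81920.

0xFC601E5824A81920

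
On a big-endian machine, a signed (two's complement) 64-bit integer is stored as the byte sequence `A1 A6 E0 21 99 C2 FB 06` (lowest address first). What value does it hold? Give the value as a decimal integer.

In big-endian order the high byte comes first in memory.
The bytes are already most-significant first: 0xA1A6E02199C2FB06.
Top bit is set, so as a signed 64-bit value this is 0xA1A6E02199C2FB06 − 2^64 = -6798500152550950138.

-6798500152550950138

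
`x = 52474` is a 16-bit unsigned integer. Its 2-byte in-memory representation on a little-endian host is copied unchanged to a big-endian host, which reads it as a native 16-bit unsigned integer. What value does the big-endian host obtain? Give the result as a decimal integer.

52474 in 16-bit hexadecimal is 0xCCFA.
Stored little-endian, the bytes at ascending addresses are FA CC.
Read back as big-endian, the last byte is least significant, giving 0xFACC.
0xFACC = 64204.

64204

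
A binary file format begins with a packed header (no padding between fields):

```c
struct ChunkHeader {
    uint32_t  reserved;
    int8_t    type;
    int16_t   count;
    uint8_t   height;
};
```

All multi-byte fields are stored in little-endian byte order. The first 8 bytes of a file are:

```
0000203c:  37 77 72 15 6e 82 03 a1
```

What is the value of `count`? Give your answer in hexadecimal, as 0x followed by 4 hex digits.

0x0382

`count` follows `reserved` (4 B), `type` (1 B), so it starts at offset 4 + 1 = 5 and occupies 2 bytes.
Bytes at offsets 5..6: 82 03.
Little-endian stores the least-significant byte at the lowest address.
Reassemble most-significant byte first: 03 82 → 0x0382.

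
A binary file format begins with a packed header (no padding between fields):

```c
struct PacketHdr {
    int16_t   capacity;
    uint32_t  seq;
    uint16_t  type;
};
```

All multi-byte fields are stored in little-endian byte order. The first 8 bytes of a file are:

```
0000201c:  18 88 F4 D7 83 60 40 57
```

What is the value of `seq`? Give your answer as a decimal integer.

1619253236

`seq` follows `capacity` (2 bytes), so it starts at byte offset 2 and occupies 4 bytes.
Bytes at offsets 2..5: F4 D7 83 60.
Little-endian stores the least-significant byte at the lowest address.
Reassemble most-significant byte first: 60 83 D7 F4 → 0x6083D7F4.
0x6083D7F4 = 1619253236.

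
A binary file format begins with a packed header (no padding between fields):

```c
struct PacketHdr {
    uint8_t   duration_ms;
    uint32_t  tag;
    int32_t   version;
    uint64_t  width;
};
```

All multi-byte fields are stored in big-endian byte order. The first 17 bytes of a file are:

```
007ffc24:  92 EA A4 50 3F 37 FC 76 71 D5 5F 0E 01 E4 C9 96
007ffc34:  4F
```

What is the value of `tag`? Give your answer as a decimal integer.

`tag` follows `duration_ms` (1 byte), so it starts at byte offset 1 and occupies 4 bytes.
Bytes at offsets 1..4: EA A4 50 3F.
Big-endian stores the most-significant byte at the lowest address.
The bytes are already most-significant first: 0xEAA4503F.
0xEAA4503F = 3936636991.

3936636991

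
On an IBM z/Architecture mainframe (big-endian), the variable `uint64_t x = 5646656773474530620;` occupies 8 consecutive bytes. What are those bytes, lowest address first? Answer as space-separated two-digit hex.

5646656773474530620 in hexadecimal, padded to 64 bits, is 0x4E5CF46B0F80B53C.
Split into bytes (most-significant first): 4E 5C F4 6B 0F 80 B5 3C.
In big-endian order the high byte comes first in memory.
So the memory order matches the most-significant-first order: 4E 5C F4 6B 0F 80 B5 3C.

4E 5C F4 6B 0F 80 B5 3C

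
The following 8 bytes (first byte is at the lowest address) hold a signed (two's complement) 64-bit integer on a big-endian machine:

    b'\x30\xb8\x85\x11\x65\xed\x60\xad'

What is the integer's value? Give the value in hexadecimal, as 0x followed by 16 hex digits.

0x30B8851165ED60AD

Big-endian stores the most-significant byte at the lowest address.
The bytes are already most-significant first: 0x30B8851165ED60AD.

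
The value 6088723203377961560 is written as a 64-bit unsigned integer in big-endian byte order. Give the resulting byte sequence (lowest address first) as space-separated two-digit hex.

6088723203377961560 in hexadecimal, padded to 64 bits, is 0x547F7D7E79059A58.
Split into bytes (most-significant first): 54 7F 7D 7E 79 05 9A 58.
Big-endian: lowest address holds the most-significant byte.
So the memory order matches the most-significant-first order: 54 7F 7D 7E 79 05 9A 58.

54 7F 7D 7E 79 05 9A 58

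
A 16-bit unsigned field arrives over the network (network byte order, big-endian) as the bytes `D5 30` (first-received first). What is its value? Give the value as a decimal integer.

54576

Big-endian: lowest address holds the most-significant byte.
The bytes are already most-significant first: 0xD530.
0xD530 = 54576.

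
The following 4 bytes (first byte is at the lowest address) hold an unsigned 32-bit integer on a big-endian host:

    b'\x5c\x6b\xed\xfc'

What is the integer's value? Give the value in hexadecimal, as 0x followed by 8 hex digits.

Big-endian stores the most-significant byte at the lowest address.
The bytes are already most-significant first: 0x5C6BEDFC.

0x5C6BEDFC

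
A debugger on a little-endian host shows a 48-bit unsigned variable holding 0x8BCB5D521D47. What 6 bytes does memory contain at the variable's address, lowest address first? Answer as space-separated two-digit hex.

Split into bytes (most-significant first): 8B CB 5D 52 1D 47.
Little-endian stores the least-significant byte at the lowest address.
So at ascending addresses the bytes are 47 1D 52 5D CB 8B.

47 1D 52 5D CB 8B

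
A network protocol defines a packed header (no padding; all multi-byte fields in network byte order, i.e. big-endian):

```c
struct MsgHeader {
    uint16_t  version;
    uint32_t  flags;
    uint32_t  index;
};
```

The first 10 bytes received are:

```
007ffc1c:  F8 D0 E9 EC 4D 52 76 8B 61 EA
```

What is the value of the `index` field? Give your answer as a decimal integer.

`index` follows `version` (2 B), `flags` (4 B), so it starts at offset 2 + 4 = 6 and occupies 4 bytes.
Bytes at offsets 6..9: 76 8B 61 EA.
Big-endian stores the most-significant byte at the lowest address.
The bytes are already most-significant first: 0x768B61EA.
0x768B61EA = 1988846058.

1988846058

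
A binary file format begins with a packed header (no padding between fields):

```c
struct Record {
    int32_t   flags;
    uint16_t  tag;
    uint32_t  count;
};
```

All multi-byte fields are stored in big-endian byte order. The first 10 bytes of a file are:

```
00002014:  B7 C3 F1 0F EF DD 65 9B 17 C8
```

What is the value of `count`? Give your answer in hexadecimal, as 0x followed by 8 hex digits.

0x659B17C8

`count` follows `flags` (4 B), `tag` (2 B), so it starts at offset 4 + 2 = 6 and occupies 4 bytes.
Bytes at offsets 6..9: 65 9B 17 C8.
Big-endian stores the most-significant byte at the lowest address.
The bytes are already most-significant first: 0x659B17C8.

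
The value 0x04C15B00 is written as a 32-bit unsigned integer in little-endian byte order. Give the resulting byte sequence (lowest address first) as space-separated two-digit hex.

Split into bytes (most-significant first): 04 C1 5B 00.
Little-endian: lowest address holds the least-significant byte.
So at ascending addresses the bytes are 00 5B C1 04.

00 5B C1 04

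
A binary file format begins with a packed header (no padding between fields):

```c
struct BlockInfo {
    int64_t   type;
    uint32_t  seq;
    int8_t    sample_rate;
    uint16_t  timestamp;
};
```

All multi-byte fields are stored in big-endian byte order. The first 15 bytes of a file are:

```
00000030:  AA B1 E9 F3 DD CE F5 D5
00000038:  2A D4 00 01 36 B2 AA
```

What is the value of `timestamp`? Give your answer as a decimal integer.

`timestamp` follows `type` (8 B), `seq` (4 B), `sample_rate` (1 B), so it starts at offset 8 + 4 + 1 = 13 and occupies 2 bytes.
Bytes at offsets 13..14: B2 AA.
Big-endian stores the most-significant byte at the lowest address.
The bytes are already most-significant first: 0xB2AA.
0xB2AA = 45738.

45738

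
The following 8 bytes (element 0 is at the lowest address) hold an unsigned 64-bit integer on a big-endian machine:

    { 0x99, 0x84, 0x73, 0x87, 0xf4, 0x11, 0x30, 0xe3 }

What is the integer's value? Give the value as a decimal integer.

Big-endian stores the most-significant byte at the lowest address.
The bytes are already most-significant first: 0x99847387F41130E3.
0x99847387F41130E3 = 11062093612481327331.

11062093612481327331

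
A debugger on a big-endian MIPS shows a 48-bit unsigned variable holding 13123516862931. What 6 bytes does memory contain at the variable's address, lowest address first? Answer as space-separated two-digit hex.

13123516862931 in hexadecimal, padded to 48 bits, is 0x0BEF8E8F91D3.
Split into bytes (most-significant first): 0B EF 8E 8F 91 D3.
Big-endian: lowest address holds the most-significant byte.
So the memory order matches the most-significant-first order: 0B EF 8E 8F 91 D3.

0B EF 8E 8F 91 D3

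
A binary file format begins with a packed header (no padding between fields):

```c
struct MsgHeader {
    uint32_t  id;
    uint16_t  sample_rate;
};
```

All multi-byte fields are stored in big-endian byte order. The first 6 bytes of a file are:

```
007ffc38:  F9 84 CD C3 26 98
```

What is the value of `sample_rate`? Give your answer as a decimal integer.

9880

`sample_rate` follows `id` (4 bytes), so it starts at byte offset 4 and occupies 2 bytes.
Bytes at offsets 4..5: 26 98.
Big-endian: lowest address holds the most-significant byte.
The bytes are already most-significant first: 0x2698.
0x2698 = 9880.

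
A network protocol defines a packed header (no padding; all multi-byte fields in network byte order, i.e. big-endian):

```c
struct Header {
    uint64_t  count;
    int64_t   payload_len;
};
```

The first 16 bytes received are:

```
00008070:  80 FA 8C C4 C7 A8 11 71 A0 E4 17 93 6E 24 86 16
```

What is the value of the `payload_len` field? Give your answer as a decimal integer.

-6853326810975533546

`payload_len` follows `count` (8 bytes), so it starts at byte offset 8 and occupies 8 bytes.
Bytes at offsets 8..15: A0 E4 17 93 6E 24 86 16.
Big-endian: lowest address holds the most-significant byte.
The bytes are already most-significant first: 0xA0E417936E248616.
Top bit is set, so as a signed 64-bit value this is 0xA0E417936E248616 − 2^64 = -6853326810975533546.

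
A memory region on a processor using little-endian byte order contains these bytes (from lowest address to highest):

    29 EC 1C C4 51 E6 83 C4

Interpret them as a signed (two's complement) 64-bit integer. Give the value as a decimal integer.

-4286329181469610967

In little-endian order the low byte comes first in memory.
Reassemble most-significant byte first: C4 83 E6 51 C4 1C EC 29 → 0xC483E651C41CEC29.
Top bit is set, so as a signed 64-bit value this is 0xC483E651C41CEC29 − 2^64 = -4286329181469610967.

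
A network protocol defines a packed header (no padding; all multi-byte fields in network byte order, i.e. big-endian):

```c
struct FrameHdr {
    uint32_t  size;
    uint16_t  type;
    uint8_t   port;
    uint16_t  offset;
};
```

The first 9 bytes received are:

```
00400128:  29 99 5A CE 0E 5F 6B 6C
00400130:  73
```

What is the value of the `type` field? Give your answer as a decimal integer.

`type` follows `size` (4 bytes), so it starts at byte offset 4 and occupies 2 bytes.
Bytes at offsets 4..5: 0E 5F.
In big-endian order the high byte comes first in memory.
The bytes are already most-significant first: 0x0E5F.
0x0E5F = 3679.

3679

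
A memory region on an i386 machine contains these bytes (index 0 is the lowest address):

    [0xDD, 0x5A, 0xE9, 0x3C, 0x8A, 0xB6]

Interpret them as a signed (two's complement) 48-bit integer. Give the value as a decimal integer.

-80770133042467

Little-endian stores the least-significant byte at the lowest address.
Reassemble most-significant byte first: B6 8A 3C E9 5A DD → 0xB68A3CE95ADD.
Top bit is set, so as a signed 48-bit value this is 0xB68A3CE95ADD − 2^48 = -80770133042467.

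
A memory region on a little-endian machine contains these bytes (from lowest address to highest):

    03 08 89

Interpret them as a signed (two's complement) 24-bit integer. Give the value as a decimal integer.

Little-endian stores the least-significant byte at the lowest address.
Reassemble most-significant byte first: 89 08 03 → 0x890803.
Top bit is set, so as a signed 24-bit value this is 0x890803 − 2^24 = -7796733.

-7796733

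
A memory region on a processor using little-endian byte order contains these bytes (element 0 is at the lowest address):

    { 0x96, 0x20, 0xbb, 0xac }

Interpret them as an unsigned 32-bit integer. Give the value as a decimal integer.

In little-endian order the low byte comes first in memory.
Reassemble most-significant byte first: AC BB 20 96 → 0xACBB2096.
0xACBB2096 = 2897944726.

2897944726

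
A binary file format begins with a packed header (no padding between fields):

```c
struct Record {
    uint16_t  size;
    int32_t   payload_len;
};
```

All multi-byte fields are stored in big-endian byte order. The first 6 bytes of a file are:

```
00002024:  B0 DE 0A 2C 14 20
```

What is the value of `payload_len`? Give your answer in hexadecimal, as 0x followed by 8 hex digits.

`payload_len` follows `size` (2 bytes), so it starts at byte offset 2 and occupies 4 bytes.
Bytes at offsets 2..5: 0A 2C 14 20.
Big-endian: lowest address holds the most-significant byte.
The bytes are already most-significant first: 0x0A2C1420.

0x0A2C1420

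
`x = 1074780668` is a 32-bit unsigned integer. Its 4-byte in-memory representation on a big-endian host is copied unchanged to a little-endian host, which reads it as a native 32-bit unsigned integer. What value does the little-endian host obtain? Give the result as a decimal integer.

1074780668 in 32-bit hexadecimal is 0x400FD9FC.
Stored big-endian, the bytes at ascending addresses are 40 0F D9 FC.
Read back as little-endian, the first byte is least significant, giving 0xFCD90F40.
0xFCD90F40 = 4242083648.

4242083648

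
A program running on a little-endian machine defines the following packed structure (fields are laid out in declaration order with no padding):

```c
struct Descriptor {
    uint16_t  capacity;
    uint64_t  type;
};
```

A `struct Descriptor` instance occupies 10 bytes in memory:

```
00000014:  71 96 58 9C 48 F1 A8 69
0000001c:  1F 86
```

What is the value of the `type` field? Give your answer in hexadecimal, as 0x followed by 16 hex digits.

`type` follows `capacity` (2 bytes), so it starts at byte offset 2 and occupies 8 bytes.
Bytes at offsets 2..9: 58 9C 48 F1 A8 69 1F 86.
Little-endian stores the least-significant byte at the lowest address.
Reassemble most-significant byte first: 86 1F 69 A8 F1 48 9C 58 → 0x861F69A8F1489C58.

0x861F69A8F1489C58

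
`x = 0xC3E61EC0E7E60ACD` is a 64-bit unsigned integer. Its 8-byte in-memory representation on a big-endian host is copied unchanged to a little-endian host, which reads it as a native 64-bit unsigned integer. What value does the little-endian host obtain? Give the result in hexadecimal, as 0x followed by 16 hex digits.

0xCD0AE6E7C01EE6C3

Stored big-endian, the bytes at ascending addresses are C3 E6 1E C0 E7 E6 0A CD.
Read back as little-endian, the first byte is least significant, giving 0xCD0AE6E7C01EE6C3.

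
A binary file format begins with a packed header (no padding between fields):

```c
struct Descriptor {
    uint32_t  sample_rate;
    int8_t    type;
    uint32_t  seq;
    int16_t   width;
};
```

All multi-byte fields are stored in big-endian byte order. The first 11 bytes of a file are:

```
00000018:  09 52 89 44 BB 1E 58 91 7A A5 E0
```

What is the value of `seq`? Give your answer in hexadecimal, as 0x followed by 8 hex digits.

`seq` follows `sample_rate` (4 B), `type` (1 B), so it starts at offset 4 + 1 = 5 and occupies 4 bytes.
Bytes at offsets 5..8: 1E 58 91 7A.
In big-endian order the high byte comes first in memory.
The bytes are already most-significant first: 0x1E58917A.

0x1E58917A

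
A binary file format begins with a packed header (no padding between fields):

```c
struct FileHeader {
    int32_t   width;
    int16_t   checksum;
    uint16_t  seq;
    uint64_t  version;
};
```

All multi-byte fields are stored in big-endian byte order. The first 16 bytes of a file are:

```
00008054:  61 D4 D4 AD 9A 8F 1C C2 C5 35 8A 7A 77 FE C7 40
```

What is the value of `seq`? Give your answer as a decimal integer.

7362

`seq` follows `width` (4 B), `checksum` (2 B), so it starts at offset 4 + 2 = 6 and occupies 2 bytes.
Bytes at offsets 6..7: 1C C2.
In big-endian order the high byte comes first in memory.
The bytes are already most-significant first: 0x1CC2.
0x1CC2 = 7362.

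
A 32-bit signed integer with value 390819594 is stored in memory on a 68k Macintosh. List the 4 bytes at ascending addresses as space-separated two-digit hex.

390819594 in hexadecimal, padded to 32 bits, is 0x174B6F0A.
Split into bytes (most-significant first): 17 4B 6F 0A.
Big-endian stores the most-significant byte at the lowest address.
So the memory order matches the most-significant-first order: 17 4B 6F 0A.

17 4B 6F 0A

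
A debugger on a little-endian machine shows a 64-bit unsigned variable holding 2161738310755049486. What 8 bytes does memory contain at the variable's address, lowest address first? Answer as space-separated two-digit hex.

2161738310755049486 in hexadecimal, padded to 64 bits, is 0x1E00098A4DE8600E.
Split into bytes (most-significant first): 1E 00 09 8A 4D E8 60 0E.
In little-endian order the low byte comes first in memory.
So at ascending addresses the bytes are 0E 60 E8 4D 8A 09 00 1E.

0E 60 E8 4D 8A 09 00 1E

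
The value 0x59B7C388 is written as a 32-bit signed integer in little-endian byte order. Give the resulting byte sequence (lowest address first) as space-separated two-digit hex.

Split into bytes (most-significant first): 59 B7 C3 88.
Little-endian stores the least-significant byte at the lowest address.
So at ascending addresses the bytes are 88 C3 B7 59.

88 C3 B7 59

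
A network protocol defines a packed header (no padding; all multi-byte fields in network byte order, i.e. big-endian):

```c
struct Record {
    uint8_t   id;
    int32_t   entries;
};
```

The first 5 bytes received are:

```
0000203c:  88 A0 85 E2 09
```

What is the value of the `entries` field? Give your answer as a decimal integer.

-1601838583

`entries` follows `id` (1 byte), so it starts at byte offset 1 and occupies 4 bytes.
Bytes at offsets 1..4: A0 85 E2 09.
Big-endian stores the most-significant byte at the lowest address.
The bytes are already most-significant first: 0xA085E209.
Top bit is set, so as a signed 32-bit value this is 0xA085E209 − 2^32 = -1601838583.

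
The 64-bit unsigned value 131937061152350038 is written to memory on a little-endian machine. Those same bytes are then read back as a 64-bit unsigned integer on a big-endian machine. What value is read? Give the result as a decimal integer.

6259917574356390913

131937061152350038 in 64-bit hexadecimal is 0x01D4BC0EDEB1DF56.
Stored little-endian, the bytes at ascending addresses are 56 DF B1 DE 0E BC D4 01.
Read back as big-endian, the last byte is least significant, giving 0x56DFB1DE0EBCD401.
0x56DFB1DE0EBCD401 = 6259917574356390913.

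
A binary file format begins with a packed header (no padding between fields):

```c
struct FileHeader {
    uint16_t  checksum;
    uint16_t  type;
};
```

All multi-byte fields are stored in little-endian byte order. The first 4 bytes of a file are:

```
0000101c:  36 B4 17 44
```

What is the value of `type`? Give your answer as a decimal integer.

`type` follows `checksum` (2 bytes), so it starts at byte offset 2 and occupies 2 bytes.
Bytes at offsets 2..3: 17 44.
Little-endian: lowest address holds the least-significant byte.
Reassemble most-significant byte first: 44 17 → 0x4417.
0x4417 = 17431.

17431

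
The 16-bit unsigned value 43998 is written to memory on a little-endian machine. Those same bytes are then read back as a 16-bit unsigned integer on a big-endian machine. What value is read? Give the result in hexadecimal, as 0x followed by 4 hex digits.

43998 in 16-bit hexadecimal is 0xABDE.
Stored little-endian, the bytes at ascending addresses are DE AB.
Read back as big-endian, the last byte is least significant, giving 0xDEAB.

0xDEAB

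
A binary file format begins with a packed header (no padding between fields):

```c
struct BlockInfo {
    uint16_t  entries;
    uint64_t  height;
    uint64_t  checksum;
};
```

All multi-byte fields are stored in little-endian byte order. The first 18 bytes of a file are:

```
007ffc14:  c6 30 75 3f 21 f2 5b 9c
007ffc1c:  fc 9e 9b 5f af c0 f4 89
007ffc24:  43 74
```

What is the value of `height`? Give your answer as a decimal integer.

11456203470841921397

`height` follows `entries` (2 bytes), so it starts at byte offset 2 and occupies 8 bytes.
Bytes at offsets 2..9: 75 3F 21 F2 5B 9C FC 9E.
In little-endian order the low byte comes first in memory.
Reassemble most-significant byte first: 9E FC 9C 5B F2 21 3F 75 → 0x9EFC9C5BF2213F75.
0x9EFC9C5BF2213F75 = 11456203470841921397.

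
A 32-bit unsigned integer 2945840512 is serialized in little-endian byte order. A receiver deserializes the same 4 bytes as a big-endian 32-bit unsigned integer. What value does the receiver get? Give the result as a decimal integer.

2945840512 in 32-bit hexadecimal is 0xAF95F580.
Stored little-endian, the bytes at ascending addresses are 80 F5 95 AF.
Read back as big-endian, the last byte is least significant, giving 0x80F595AF.
0x80F595AF = 2163578287.

2163578287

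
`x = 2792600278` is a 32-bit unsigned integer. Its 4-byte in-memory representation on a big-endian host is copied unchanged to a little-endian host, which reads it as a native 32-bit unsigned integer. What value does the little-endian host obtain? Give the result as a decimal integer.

2792600278 in 32-bit hexadecimal is 0xA673B2D6.
Stored big-endian, the bytes at ascending addresses are A6 73 B2 D6.
Read back as little-endian, the first byte is least significant, giving 0xD6B273A6.
0xD6B273A6 = 3602019238.

3602019238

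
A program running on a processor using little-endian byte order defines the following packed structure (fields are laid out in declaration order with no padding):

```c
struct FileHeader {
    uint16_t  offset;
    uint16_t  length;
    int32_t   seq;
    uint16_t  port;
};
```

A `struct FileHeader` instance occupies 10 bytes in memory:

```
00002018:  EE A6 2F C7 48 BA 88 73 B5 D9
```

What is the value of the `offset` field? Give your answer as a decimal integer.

42734

`offset` is the first field, at byte offset 0, occupying 2 bytes.
Bytes at offsets 0..1: EE A6.
In little-endian order the low byte comes first in memory.
Reassemble most-significant byte first: A6 EE → 0xA6EE.
0xA6EE = 42734.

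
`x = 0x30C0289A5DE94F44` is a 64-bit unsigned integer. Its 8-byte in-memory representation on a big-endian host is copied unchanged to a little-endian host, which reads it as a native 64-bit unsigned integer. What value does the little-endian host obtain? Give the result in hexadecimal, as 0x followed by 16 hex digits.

Stored big-endian, the bytes at ascending addresses are 30 C0 28 9A 5D E9 4F 44.
Read back as little-endian, the first byte is least significant, giving 0x444FE95D9A28C030.

0x444FE95D9A28C030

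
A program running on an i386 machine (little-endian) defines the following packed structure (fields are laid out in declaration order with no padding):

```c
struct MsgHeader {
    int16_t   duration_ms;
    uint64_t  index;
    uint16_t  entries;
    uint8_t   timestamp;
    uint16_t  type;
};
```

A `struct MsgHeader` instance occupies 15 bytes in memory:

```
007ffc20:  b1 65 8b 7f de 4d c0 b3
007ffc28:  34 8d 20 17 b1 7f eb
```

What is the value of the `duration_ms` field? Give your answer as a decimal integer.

26033

`duration_ms` is the first field, at byte offset 0, occupying 2 bytes.
Bytes at offsets 0..1: B1 65.
Little-endian: lowest address holds the least-significant byte.
Reassemble most-significant byte first: 65 B1 → 0x65B1.
0x65B1 = 26033.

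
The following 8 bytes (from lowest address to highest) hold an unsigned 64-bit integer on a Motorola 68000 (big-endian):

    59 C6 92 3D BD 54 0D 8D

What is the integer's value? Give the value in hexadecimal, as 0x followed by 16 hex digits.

0x59C6923DBD540D8D

Big-endian stores the most-significant byte at the lowest address.
The bytes are already most-significant first: 0x59C6923DBD540D8D.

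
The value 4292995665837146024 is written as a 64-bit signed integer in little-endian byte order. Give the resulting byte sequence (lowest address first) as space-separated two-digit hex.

A8 BF 83 14 D0 C8 93 3B

4292995665837146024 in hexadecimal, padded to 64 bits, is 0x3B93C8D01483BFA8.
Split into bytes (most-significant first): 3B 93 C8 D0 14 83 BF A8.
Little-endian: lowest address holds the least-significant byte.
So at ascending addresses the bytes are A8 BF 83 14 D0 C8 93 3B.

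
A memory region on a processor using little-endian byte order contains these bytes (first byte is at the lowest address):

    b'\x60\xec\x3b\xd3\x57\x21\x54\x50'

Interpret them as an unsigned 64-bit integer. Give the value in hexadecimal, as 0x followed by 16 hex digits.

Little-endian stores the least-significant byte at the lowest address.
Reassemble most-significant byte first: 50 54 21 57 D3 3B EC 60 → 0x50542157D33BEC60.

0x50542157D33BEC60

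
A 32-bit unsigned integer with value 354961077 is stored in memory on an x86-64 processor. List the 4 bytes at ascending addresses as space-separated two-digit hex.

354961077 in hexadecimal, padded to 32 bits, is 0x152846B5.
Split into bytes (most-significant first): 15 28 46 B5.
Little-endian stores the least-significant byte at the lowest address.
So at ascending addresses the bytes are B5 46 28 15.

B5 46 28 15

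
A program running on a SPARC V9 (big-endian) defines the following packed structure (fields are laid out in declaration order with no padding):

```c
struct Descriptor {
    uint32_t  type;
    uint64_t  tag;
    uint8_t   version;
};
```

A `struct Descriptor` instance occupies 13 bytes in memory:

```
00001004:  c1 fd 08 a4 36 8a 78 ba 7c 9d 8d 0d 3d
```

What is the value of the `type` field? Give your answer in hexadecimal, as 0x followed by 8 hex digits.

0xC1FD08A4

`type` is the first field, at byte offset 0, occupying 4 bytes.
Bytes at offsets 0..3: C1 FD 08 A4.
In big-endian order the high byte comes first in memory.
The bytes are already most-significant first: 0xC1FD08A4.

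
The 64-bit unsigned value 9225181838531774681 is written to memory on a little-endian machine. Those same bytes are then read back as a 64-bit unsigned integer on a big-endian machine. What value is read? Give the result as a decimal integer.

9225181838531774681 in 64-bit hexadecimal is 0x80066E014A1248D9.
Stored little-endian, the bytes at ascending addresses are D9 48 12 4A 01 6E 06 80.
Read back as big-endian, the last byte is least significant, giving 0xD948124A016E0680.
0xD948124A016E0680 = 15656784213614397056.

15656784213614397056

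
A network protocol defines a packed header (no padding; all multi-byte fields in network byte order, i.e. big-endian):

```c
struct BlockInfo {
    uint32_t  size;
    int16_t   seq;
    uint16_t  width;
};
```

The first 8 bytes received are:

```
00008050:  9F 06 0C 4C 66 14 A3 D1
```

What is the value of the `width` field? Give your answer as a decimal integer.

41937

`width` follows `size` (4 B), `seq` (2 B), so it starts at offset 4 + 2 = 6 and occupies 2 bytes.
Bytes at offsets 6..7: A3 D1.
Big-endian stores the most-significant byte at the lowest address.
The bytes are already most-significant first: 0xA3D1.
0xA3D1 = 41937.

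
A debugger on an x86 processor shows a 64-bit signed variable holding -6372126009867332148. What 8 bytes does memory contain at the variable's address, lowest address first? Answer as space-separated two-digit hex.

Two's complement of -6372126009867332148 in 64 bits: 6372126009867332148 = 0x586E56D8522B6A34; invert → 0xA791A927ADD495CB; add 1 → 0xA791A927ADD495CC.
Split into bytes (most-significant first): A7 91 A9 27 AD D4 95 CC.
In little-endian order the low byte comes first in memory.
So at ascending addresses the bytes are CC 95 D4 AD 27 A9 91 A7.

CC 95 D4 AD 27 A9 91 A7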